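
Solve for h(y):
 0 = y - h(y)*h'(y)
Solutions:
 h(y) = -sqrt(C1 + y^2)
 h(y) = sqrt(C1 + y^2)


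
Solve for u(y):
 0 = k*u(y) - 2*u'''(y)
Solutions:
 u(y) = C1*exp(2^(2/3)*k^(1/3)*y/2) + C2*exp(2^(2/3)*k^(1/3)*y*(-1 + sqrt(3)*I)/4) + C3*exp(-2^(2/3)*k^(1/3)*y*(1 + sqrt(3)*I)/4)


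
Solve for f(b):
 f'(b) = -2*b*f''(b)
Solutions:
 f(b) = C1 + C2*sqrt(b)


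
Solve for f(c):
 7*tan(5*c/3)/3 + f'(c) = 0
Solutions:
 f(c) = C1 + 7*log(cos(5*c/3))/5


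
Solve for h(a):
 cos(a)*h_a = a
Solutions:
 h(a) = C1 + Integral(a/cos(a), a)


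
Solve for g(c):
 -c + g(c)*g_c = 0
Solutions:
 g(c) = -sqrt(C1 + c^2)
 g(c) = sqrt(C1 + c^2)


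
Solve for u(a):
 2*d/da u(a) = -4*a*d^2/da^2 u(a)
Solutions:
 u(a) = C1 + C2*sqrt(a)


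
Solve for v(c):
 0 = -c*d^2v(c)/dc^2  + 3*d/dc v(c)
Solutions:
 v(c) = C1 + C2*c^4


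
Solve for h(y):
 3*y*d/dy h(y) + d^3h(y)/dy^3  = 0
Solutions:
 h(y) = C1 + Integral(C2*airyai(-3^(1/3)*y) + C3*airybi(-3^(1/3)*y), y)


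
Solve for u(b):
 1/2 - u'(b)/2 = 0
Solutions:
 u(b) = C1 + b


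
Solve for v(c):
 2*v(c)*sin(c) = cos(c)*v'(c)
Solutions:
 v(c) = C1/cos(c)^2


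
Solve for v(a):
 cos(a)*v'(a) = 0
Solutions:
 v(a) = C1


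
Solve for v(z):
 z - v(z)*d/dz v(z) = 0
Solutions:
 v(z) = -sqrt(C1 + z^2)
 v(z) = sqrt(C1 + z^2)


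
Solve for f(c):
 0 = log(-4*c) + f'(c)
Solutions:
 f(c) = C1 - c*log(-c) + c*(1 - 2*log(2))


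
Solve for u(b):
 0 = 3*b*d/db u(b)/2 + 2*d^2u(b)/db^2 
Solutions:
 u(b) = C1 + C2*erf(sqrt(6)*b/4)


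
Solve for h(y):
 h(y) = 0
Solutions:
 h(y) = 0


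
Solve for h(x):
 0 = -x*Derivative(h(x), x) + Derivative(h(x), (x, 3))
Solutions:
 h(x) = C1 + Integral(C2*airyai(x) + C3*airybi(x), x)


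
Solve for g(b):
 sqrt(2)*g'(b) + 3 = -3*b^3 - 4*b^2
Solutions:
 g(b) = C1 - 3*sqrt(2)*b^4/8 - 2*sqrt(2)*b^3/3 - 3*sqrt(2)*b/2


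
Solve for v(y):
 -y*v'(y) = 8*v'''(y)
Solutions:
 v(y) = C1 + Integral(C2*airyai(-y/2) + C3*airybi(-y/2), y)


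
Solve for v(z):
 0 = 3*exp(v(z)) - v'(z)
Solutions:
 v(z) = log(-1/(C1 + 3*z))


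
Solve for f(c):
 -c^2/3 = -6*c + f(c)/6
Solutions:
 f(c) = 2*c*(18 - c)


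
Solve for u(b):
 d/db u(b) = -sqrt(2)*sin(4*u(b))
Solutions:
 u(b) = -acos((-C1 - exp(8*sqrt(2)*b))/(C1 - exp(8*sqrt(2)*b)))/4 + pi/2
 u(b) = acos((-C1 - exp(8*sqrt(2)*b))/(C1 - exp(8*sqrt(2)*b)))/4


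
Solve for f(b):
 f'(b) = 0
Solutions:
 f(b) = C1


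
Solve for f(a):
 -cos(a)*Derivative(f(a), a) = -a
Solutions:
 f(a) = C1 + Integral(a/cos(a), a)


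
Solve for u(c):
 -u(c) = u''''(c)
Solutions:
 u(c) = (C1*sin(sqrt(2)*c/2) + C2*cos(sqrt(2)*c/2))*exp(-sqrt(2)*c/2) + (C3*sin(sqrt(2)*c/2) + C4*cos(sqrt(2)*c/2))*exp(sqrt(2)*c/2)


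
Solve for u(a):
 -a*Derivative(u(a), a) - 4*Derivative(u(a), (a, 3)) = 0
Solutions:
 u(a) = C1 + Integral(C2*airyai(-2^(1/3)*a/2) + C3*airybi(-2^(1/3)*a/2), a)


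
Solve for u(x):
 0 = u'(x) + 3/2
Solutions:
 u(x) = C1 - 3*x/2


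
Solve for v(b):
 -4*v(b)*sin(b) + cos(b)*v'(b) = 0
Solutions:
 v(b) = C1/cos(b)^4


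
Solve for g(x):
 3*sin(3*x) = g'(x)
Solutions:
 g(x) = C1 - cos(3*x)


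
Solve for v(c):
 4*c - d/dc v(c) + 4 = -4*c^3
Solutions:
 v(c) = C1 + c^4 + 2*c^2 + 4*c


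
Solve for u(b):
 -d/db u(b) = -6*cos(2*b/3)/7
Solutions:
 u(b) = C1 + 9*sin(2*b/3)/7


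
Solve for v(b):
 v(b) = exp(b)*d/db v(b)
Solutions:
 v(b) = C1*exp(-exp(-b))


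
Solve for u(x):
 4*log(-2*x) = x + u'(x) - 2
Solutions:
 u(x) = C1 - x^2/2 + 4*x*log(-x) + 2*x*(-1 + 2*log(2))


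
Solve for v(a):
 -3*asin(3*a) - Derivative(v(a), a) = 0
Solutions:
 v(a) = C1 - 3*a*asin(3*a) - sqrt(1 - 9*a^2)


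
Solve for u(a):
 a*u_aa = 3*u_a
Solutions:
 u(a) = C1 + C2*a^4


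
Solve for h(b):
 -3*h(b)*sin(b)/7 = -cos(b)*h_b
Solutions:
 h(b) = C1/cos(b)^(3/7)


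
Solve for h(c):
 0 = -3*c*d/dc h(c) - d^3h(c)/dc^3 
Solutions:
 h(c) = C1 + Integral(C2*airyai(-3^(1/3)*c) + C3*airybi(-3^(1/3)*c), c)


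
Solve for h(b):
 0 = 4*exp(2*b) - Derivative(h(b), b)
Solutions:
 h(b) = C1 + 2*exp(2*b)


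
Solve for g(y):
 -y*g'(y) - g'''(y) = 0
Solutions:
 g(y) = C1 + Integral(C2*airyai(-y) + C3*airybi(-y), y)


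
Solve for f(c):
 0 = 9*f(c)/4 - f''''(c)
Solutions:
 f(c) = C1*exp(-sqrt(6)*c/2) + C2*exp(sqrt(6)*c/2) + C3*sin(sqrt(6)*c/2) + C4*cos(sqrt(6)*c/2)


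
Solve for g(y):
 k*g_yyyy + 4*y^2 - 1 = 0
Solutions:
 g(y) = C1 + C2*y + C3*y^2 + C4*y^3 - y^6/(90*k) + y^4/(24*k)


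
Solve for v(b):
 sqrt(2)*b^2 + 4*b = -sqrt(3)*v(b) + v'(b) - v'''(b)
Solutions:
 v(b) = C1*exp(2^(1/3)*sqrt(3)*b*(2/(sqrt(77) + 9)^(1/3) + 2^(1/3)*(sqrt(77) + 9)^(1/3))/12)*sin(2^(1/3)*b*(-2^(1/3)*(sqrt(77) + 9)^(1/3) + 2/(sqrt(77) + 9)^(1/3))/4) + C2*exp(2^(1/3)*sqrt(3)*b*(2/(sqrt(77) + 9)^(1/3) + 2^(1/3)*(sqrt(77) + 9)^(1/3))/12)*cos(2^(1/3)*b*(-2^(1/3)*(sqrt(77) + 9)^(1/3) + 2/(sqrt(77) + 9)^(1/3))/4) + C3*exp(-2^(1/3)*sqrt(3)*b*(2/(sqrt(77) + 9)^(1/3) + 2^(1/3)*(sqrt(77) + 9)^(1/3))/6) - sqrt(6)*b^2/3 - 4*sqrt(3)*b/3 - 2*sqrt(2)*b/3 - 4/3 - 2*sqrt(6)/9


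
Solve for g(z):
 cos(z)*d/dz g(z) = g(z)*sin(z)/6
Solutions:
 g(z) = C1/cos(z)^(1/6)


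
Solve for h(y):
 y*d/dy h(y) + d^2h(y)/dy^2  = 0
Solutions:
 h(y) = C1 + C2*erf(sqrt(2)*y/2)


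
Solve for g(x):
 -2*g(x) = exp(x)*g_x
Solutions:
 g(x) = C1*exp(2*exp(-x))


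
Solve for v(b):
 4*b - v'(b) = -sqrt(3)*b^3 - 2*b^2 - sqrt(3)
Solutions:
 v(b) = C1 + sqrt(3)*b^4/4 + 2*b^3/3 + 2*b^2 + sqrt(3)*b


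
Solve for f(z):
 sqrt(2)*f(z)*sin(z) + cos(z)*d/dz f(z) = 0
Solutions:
 f(z) = C1*cos(z)^(sqrt(2))


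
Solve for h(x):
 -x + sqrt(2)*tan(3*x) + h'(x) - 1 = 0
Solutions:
 h(x) = C1 + x^2/2 + x + sqrt(2)*log(cos(3*x))/3


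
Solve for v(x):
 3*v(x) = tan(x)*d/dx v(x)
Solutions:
 v(x) = C1*sin(x)^3


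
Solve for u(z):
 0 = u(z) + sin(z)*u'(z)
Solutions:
 u(z) = C1*sqrt(cos(z) + 1)/sqrt(cos(z) - 1)


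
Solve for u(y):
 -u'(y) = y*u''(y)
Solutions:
 u(y) = C1 + C2*log(y)


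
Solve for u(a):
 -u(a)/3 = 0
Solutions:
 u(a) = 0


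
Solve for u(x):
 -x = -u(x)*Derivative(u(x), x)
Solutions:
 u(x) = -sqrt(C1 + x^2)
 u(x) = sqrt(C1 + x^2)


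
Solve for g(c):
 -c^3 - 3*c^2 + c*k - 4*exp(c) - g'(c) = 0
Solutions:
 g(c) = C1 - c^4/4 - c^3 + c^2*k/2 - 4*exp(c)


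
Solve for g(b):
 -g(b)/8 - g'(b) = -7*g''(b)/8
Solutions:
 g(b) = C1*exp(b*(4 - sqrt(23))/7) + C2*exp(b*(4 + sqrt(23))/7)


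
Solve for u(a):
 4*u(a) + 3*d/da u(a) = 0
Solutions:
 u(a) = C1*exp(-4*a/3)


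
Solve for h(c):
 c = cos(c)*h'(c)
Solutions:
 h(c) = C1 + Integral(c/cos(c), c)


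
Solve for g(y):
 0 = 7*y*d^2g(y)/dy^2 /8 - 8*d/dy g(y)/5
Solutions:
 g(y) = C1 + C2*y^(99/35)


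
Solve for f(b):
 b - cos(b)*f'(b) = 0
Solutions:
 f(b) = C1 + Integral(b/cos(b), b)


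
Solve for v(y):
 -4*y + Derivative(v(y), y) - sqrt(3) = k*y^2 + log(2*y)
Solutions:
 v(y) = C1 + k*y^3/3 + 2*y^2 + y*log(y) - y + y*log(2) + sqrt(3)*y


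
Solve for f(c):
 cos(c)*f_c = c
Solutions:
 f(c) = C1 + Integral(c/cos(c), c)


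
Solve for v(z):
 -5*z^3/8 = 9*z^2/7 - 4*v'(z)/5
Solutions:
 v(z) = C1 + 25*z^4/128 + 15*z^3/28


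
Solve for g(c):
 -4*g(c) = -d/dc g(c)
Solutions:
 g(c) = C1*exp(4*c)


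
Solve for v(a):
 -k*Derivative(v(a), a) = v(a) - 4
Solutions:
 v(a) = C1*exp(-a/k) + 4


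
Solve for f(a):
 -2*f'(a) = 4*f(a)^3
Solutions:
 f(a) = -sqrt(2)*sqrt(-1/(C1 - 2*a))/2
 f(a) = sqrt(2)*sqrt(-1/(C1 - 2*a))/2


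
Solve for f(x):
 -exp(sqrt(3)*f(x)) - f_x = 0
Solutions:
 f(x) = sqrt(3)*(2*log(1/(C1 + x)) - log(3))/6


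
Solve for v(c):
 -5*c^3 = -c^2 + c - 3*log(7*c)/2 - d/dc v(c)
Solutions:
 v(c) = C1 + 5*c^4/4 - c^3/3 + c^2/2 - 3*c*log(c)/2 - 3*c*log(7)/2 + 3*c/2


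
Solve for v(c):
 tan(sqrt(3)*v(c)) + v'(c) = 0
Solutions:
 v(c) = sqrt(3)*(pi - asin(C1*exp(-sqrt(3)*c)))/3
 v(c) = sqrt(3)*asin(C1*exp(-sqrt(3)*c))/3


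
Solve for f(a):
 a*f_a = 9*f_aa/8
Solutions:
 f(a) = C1 + C2*erfi(2*a/3)


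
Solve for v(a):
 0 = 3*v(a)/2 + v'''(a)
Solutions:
 v(a) = C3*exp(-2^(2/3)*3^(1/3)*a/2) + (C1*sin(2^(2/3)*3^(5/6)*a/4) + C2*cos(2^(2/3)*3^(5/6)*a/4))*exp(2^(2/3)*3^(1/3)*a/4)


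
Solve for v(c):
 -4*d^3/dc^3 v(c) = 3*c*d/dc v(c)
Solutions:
 v(c) = C1 + Integral(C2*airyai(-6^(1/3)*c/2) + C3*airybi(-6^(1/3)*c/2), c)


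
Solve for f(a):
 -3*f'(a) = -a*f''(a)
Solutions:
 f(a) = C1 + C2*a^4


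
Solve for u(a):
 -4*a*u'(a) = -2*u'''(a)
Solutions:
 u(a) = C1 + Integral(C2*airyai(2^(1/3)*a) + C3*airybi(2^(1/3)*a), a)


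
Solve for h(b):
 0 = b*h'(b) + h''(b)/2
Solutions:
 h(b) = C1 + C2*erf(b)


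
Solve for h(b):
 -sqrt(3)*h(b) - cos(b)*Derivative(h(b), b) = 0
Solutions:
 h(b) = C1*(sin(b) - 1)^(sqrt(3)/2)/(sin(b) + 1)^(sqrt(3)/2)


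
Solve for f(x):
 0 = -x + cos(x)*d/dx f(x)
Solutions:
 f(x) = C1 + Integral(x/cos(x), x)


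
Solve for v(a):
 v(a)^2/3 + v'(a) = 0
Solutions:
 v(a) = 3/(C1 + a)


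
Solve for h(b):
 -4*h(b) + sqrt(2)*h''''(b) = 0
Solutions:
 h(b) = C1*exp(-2^(3/8)*b) + C2*exp(2^(3/8)*b) + C3*sin(2^(3/8)*b) + C4*cos(2^(3/8)*b)


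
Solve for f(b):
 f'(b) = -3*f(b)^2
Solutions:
 f(b) = 1/(C1 + 3*b)


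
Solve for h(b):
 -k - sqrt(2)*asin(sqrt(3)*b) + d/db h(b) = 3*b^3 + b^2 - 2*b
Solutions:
 h(b) = C1 + 3*b^4/4 + b^3/3 - b^2 + b*k + sqrt(2)*(b*asin(sqrt(3)*b) + sqrt(3)*sqrt(1 - 3*b^2)/3)


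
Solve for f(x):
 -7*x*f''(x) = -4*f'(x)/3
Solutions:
 f(x) = C1 + C2*x^(25/21)


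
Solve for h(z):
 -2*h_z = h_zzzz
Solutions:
 h(z) = C1 + C4*exp(-2^(1/3)*z) + (C2*sin(2^(1/3)*sqrt(3)*z/2) + C3*cos(2^(1/3)*sqrt(3)*z/2))*exp(2^(1/3)*z/2)


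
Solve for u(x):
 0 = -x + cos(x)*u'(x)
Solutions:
 u(x) = C1 + Integral(x/cos(x), x)


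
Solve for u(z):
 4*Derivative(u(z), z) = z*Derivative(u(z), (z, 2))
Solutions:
 u(z) = C1 + C2*z^5


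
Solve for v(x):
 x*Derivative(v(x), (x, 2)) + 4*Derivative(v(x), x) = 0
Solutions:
 v(x) = C1 + C2/x^3


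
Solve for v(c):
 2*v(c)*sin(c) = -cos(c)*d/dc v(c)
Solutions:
 v(c) = C1*cos(c)^2


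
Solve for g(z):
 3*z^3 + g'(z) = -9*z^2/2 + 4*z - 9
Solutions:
 g(z) = C1 - 3*z^4/4 - 3*z^3/2 + 2*z^2 - 9*z


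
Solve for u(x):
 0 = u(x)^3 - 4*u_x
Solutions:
 u(x) = -sqrt(2)*sqrt(-1/(C1 + x))
 u(x) = sqrt(2)*sqrt(-1/(C1 + x))


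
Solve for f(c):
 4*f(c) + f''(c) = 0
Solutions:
 f(c) = C1*sin(2*c) + C2*cos(2*c)


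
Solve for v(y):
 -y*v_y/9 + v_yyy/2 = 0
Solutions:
 v(y) = C1 + Integral(C2*airyai(6^(1/3)*y/3) + C3*airybi(6^(1/3)*y/3), y)


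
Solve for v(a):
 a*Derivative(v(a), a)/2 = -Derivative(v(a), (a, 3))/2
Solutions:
 v(a) = C1 + Integral(C2*airyai(-a) + C3*airybi(-a), a)


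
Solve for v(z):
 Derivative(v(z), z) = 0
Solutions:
 v(z) = C1


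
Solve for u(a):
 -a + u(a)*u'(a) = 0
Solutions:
 u(a) = -sqrt(C1 + a^2)
 u(a) = sqrt(C1 + a^2)


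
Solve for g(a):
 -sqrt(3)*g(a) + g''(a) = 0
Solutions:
 g(a) = C1*exp(-3^(1/4)*a) + C2*exp(3^(1/4)*a)


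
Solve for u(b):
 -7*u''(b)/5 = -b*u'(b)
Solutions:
 u(b) = C1 + C2*erfi(sqrt(70)*b/14)


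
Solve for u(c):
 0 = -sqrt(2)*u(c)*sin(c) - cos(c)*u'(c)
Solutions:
 u(c) = C1*cos(c)^(sqrt(2))


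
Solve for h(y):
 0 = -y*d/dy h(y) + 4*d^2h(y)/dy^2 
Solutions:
 h(y) = C1 + C2*erfi(sqrt(2)*y/4)


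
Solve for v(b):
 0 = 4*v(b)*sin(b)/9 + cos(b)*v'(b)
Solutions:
 v(b) = C1*cos(b)^(4/9)


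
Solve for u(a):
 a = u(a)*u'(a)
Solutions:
 u(a) = -sqrt(C1 + a^2)
 u(a) = sqrt(C1 + a^2)


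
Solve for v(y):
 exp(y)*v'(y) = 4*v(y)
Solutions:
 v(y) = C1*exp(-4*exp(-y))


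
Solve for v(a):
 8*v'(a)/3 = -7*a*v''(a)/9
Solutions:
 v(a) = C1 + C2/a^(17/7)


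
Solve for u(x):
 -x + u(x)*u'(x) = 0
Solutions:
 u(x) = -sqrt(C1 + x^2)
 u(x) = sqrt(C1 + x^2)


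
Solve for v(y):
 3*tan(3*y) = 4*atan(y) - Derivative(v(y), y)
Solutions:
 v(y) = C1 + 4*y*atan(y) - 2*log(y^2 + 1) + log(cos(3*y))


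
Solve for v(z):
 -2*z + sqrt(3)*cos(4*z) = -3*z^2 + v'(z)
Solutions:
 v(z) = C1 + z^3 - z^2 + sqrt(3)*sin(4*z)/4


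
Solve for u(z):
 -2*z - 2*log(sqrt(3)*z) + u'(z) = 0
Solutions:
 u(z) = C1 + z^2 + 2*z*log(z) - 2*z + z*log(3)


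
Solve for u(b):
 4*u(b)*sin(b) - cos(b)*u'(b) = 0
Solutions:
 u(b) = C1/cos(b)^4


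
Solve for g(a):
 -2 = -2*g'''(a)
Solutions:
 g(a) = C1 + C2*a + C3*a^2 + a^3/6


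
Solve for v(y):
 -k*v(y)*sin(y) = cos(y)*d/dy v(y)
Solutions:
 v(y) = C1*exp(k*log(cos(y)))


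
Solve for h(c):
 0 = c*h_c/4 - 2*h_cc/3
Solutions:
 h(c) = C1 + C2*erfi(sqrt(3)*c/4)


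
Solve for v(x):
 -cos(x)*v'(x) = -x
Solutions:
 v(x) = C1 + Integral(x/cos(x), x)


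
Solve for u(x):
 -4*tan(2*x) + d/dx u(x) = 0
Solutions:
 u(x) = C1 - 2*log(cos(2*x))


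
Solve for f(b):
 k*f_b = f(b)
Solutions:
 f(b) = C1*exp(b/k)


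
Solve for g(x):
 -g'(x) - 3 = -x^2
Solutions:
 g(x) = C1 + x^3/3 - 3*x


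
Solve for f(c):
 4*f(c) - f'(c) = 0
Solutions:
 f(c) = C1*exp(4*c)


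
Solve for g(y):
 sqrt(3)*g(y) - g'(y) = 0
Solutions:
 g(y) = C1*exp(sqrt(3)*y)


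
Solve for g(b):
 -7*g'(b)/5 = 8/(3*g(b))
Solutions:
 g(b) = -sqrt(C1 - 1680*b)/21
 g(b) = sqrt(C1 - 1680*b)/21


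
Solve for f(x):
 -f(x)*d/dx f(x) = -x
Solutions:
 f(x) = -sqrt(C1 + x^2)
 f(x) = sqrt(C1 + x^2)


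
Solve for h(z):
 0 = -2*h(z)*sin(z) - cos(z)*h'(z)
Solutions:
 h(z) = C1*cos(z)^2


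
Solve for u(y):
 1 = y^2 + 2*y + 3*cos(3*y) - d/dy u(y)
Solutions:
 u(y) = C1 + y^3/3 + y^2 - y + sin(3*y)


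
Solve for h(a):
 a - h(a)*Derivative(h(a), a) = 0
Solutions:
 h(a) = -sqrt(C1 + a^2)
 h(a) = sqrt(C1 + a^2)


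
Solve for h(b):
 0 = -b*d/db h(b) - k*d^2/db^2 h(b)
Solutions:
 h(b) = C1 + C2*sqrt(k)*erf(sqrt(2)*b*sqrt(1/k)/2)


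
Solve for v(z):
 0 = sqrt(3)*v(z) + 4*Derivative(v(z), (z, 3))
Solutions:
 v(z) = C3*exp(-2^(1/3)*3^(1/6)*z/2) + (C1*sin(2^(1/3)*3^(2/3)*z/4) + C2*cos(2^(1/3)*3^(2/3)*z/4))*exp(2^(1/3)*3^(1/6)*z/4)


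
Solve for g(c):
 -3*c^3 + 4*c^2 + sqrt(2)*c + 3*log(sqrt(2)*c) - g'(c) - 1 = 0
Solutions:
 g(c) = C1 - 3*c^4/4 + 4*c^3/3 + sqrt(2)*c^2/2 + 3*c*log(c) - 4*c + 3*c*log(2)/2


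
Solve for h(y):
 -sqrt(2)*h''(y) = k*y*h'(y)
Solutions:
 h(y) = Piecewise((-2^(3/4)*sqrt(pi)*C1*erf(2^(1/4)*sqrt(k)*y/2)/(2*sqrt(k)) - C2, (k > 0) | (k < 0)), (-C1*y - C2, True))


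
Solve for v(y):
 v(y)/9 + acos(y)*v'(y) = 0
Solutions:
 v(y) = C1*exp(-Integral(1/acos(y), y)/9)


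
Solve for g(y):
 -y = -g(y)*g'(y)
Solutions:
 g(y) = -sqrt(C1 + y^2)
 g(y) = sqrt(C1 + y^2)


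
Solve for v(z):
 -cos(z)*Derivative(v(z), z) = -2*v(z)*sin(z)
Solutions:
 v(z) = C1/cos(z)^2


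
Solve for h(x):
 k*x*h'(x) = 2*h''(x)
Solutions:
 h(x) = Piecewise((-sqrt(pi)*C1*erf(x*sqrt(-k)/2)/sqrt(-k) - C2, (k > 0) | (k < 0)), (-C1*x - C2, True))


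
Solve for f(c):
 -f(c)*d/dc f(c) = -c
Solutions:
 f(c) = -sqrt(C1 + c^2)
 f(c) = sqrt(C1 + c^2)


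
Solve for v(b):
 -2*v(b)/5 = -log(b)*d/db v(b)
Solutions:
 v(b) = C1*exp(2*li(b)/5)


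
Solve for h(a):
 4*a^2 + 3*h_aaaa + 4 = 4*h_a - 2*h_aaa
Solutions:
 h(a) = C1 + C2*exp(-a*(2*2^(2/3)/(9*sqrt(705) + 239)^(1/3) + 4 + 2^(1/3)*(9*sqrt(705) + 239)^(1/3))/18)*sin(2^(1/3)*sqrt(3)*a*(-(9*sqrt(705) + 239)^(1/3) + 2*2^(1/3)/(9*sqrt(705) + 239)^(1/3))/18) + C3*exp(-a*(2*2^(2/3)/(9*sqrt(705) + 239)^(1/3) + 4 + 2^(1/3)*(9*sqrt(705) + 239)^(1/3))/18)*cos(2^(1/3)*sqrt(3)*a*(-(9*sqrt(705) + 239)^(1/3) + 2*2^(1/3)/(9*sqrt(705) + 239)^(1/3))/18) + C4*exp(a*(-2 + 2*2^(2/3)/(9*sqrt(705) + 239)^(1/3) + 2^(1/3)*(9*sqrt(705) + 239)^(1/3))/9) + a^3/3 + 2*a


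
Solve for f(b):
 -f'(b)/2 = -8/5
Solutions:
 f(b) = C1 + 16*b/5


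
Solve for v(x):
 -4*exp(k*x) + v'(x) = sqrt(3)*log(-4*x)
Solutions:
 v(x) = C1 + sqrt(3)*x*log(-x) + sqrt(3)*x*(-1 + 2*log(2)) + Piecewise((4*exp(k*x)/k, Ne(k, 0)), (4*x, True))


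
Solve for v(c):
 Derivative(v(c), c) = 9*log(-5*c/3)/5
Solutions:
 v(c) = C1 + 9*c*log(-c)/5 + 9*c*(-log(3) - 1 + log(5))/5


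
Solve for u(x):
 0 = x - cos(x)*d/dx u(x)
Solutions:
 u(x) = C1 + Integral(x/cos(x), x)


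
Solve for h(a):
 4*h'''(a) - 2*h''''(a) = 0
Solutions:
 h(a) = C1 + C2*a + C3*a^2 + C4*exp(2*a)


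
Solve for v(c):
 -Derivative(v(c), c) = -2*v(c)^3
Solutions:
 v(c) = -sqrt(2)*sqrt(-1/(C1 + 2*c))/2
 v(c) = sqrt(2)*sqrt(-1/(C1 + 2*c))/2


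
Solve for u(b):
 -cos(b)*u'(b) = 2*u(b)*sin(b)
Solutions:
 u(b) = C1*cos(b)^2


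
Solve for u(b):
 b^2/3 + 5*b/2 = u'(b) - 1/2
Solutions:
 u(b) = C1 + b^3/9 + 5*b^2/4 + b/2


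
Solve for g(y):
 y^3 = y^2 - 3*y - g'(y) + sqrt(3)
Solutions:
 g(y) = C1 - y^4/4 + y^3/3 - 3*y^2/2 + sqrt(3)*y


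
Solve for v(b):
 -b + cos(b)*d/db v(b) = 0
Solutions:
 v(b) = C1 + Integral(b/cos(b), b)


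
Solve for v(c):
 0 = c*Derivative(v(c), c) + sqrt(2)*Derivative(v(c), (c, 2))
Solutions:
 v(c) = C1 + C2*erf(2^(1/4)*c/2)


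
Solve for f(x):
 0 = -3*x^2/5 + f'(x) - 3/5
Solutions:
 f(x) = C1 + x^3/5 + 3*x/5


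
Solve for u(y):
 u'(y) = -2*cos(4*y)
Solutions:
 u(y) = C1 - sin(4*y)/2


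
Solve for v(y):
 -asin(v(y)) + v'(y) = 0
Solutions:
 Integral(1/asin(_y), (_y, v(y))) = C1 + y


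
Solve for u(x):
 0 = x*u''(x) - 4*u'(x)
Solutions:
 u(x) = C1 + C2*x^5


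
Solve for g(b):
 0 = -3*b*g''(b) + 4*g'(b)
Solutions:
 g(b) = C1 + C2*b^(7/3)


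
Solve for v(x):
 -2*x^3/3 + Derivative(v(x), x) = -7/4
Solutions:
 v(x) = C1 + x^4/6 - 7*x/4


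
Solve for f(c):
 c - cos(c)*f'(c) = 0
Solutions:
 f(c) = C1 + Integral(c/cos(c), c)


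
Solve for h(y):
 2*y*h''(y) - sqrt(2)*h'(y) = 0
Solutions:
 h(y) = C1 + C2*y^(sqrt(2)/2 + 1)


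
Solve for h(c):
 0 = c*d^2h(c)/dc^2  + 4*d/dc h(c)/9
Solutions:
 h(c) = C1 + C2*c^(5/9)


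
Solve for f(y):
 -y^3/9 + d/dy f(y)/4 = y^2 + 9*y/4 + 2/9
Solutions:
 f(y) = C1 + y^4/9 + 4*y^3/3 + 9*y^2/2 + 8*y/9


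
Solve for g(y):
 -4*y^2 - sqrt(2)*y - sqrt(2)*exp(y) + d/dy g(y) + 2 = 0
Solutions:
 g(y) = C1 + 4*y^3/3 + sqrt(2)*y^2/2 - 2*y + sqrt(2)*exp(y)


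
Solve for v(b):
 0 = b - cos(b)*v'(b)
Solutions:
 v(b) = C1 + Integral(b/cos(b), b)


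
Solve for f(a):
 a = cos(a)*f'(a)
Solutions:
 f(a) = C1 + Integral(a/cos(a), a)


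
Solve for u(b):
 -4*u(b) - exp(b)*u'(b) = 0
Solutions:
 u(b) = C1*exp(4*exp(-b))


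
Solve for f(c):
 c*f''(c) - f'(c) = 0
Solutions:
 f(c) = C1 + C2*c^2


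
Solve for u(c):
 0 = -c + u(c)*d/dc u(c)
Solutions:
 u(c) = -sqrt(C1 + c^2)
 u(c) = sqrt(C1 + c^2)


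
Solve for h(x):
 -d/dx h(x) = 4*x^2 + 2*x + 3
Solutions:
 h(x) = C1 - 4*x^3/3 - x^2 - 3*x


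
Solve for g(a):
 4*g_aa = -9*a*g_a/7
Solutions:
 g(a) = C1 + C2*erf(3*sqrt(14)*a/28)


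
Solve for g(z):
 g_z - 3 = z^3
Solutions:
 g(z) = C1 + z^4/4 + 3*z


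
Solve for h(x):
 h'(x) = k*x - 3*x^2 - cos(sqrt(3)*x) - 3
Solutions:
 h(x) = C1 + k*x^2/2 - x^3 - 3*x - sqrt(3)*sin(sqrt(3)*x)/3


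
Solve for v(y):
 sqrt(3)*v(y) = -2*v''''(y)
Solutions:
 v(y) = (C1*sin(2^(1/4)*3^(1/8)*y/2) + C2*cos(2^(1/4)*3^(1/8)*y/2))*exp(-2^(1/4)*3^(1/8)*y/2) + (C3*sin(2^(1/4)*3^(1/8)*y/2) + C4*cos(2^(1/4)*3^(1/8)*y/2))*exp(2^(1/4)*3^(1/8)*y/2)


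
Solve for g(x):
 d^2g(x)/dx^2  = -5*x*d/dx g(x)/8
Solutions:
 g(x) = C1 + C2*erf(sqrt(5)*x/4)


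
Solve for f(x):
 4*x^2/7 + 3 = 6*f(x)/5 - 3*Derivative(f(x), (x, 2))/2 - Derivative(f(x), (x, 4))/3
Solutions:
 f(x) = C1*exp(-sqrt(15)*x*sqrt(-15 + sqrt(385))/10) + C2*exp(sqrt(15)*x*sqrt(-15 + sqrt(385))/10) + C3*sin(sqrt(15)*x*sqrt(15 + sqrt(385))/10) + C4*cos(sqrt(15)*x*sqrt(15 + sqrt(385))/10) + 10*x^2/21 + 155/42


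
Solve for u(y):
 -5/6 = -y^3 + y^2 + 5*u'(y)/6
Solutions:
 u(y) = C1 + 3*y^4/10 - 2*y^3/5 - y


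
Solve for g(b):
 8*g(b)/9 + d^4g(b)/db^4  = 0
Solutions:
 g(b) = (C1*sin(2^(1/4)*sqrt(3)*b/3) + C2*cos(2^(1/4)*sqrt(3)*b/3))*exp(-2^(1/4)*sqrt(3)*b/3) + (C3*sin(2^(1/4)*sqrt(3)*b/3) + C4*cos(2^(1/4)*sqrt(3)*b/3))*exp(2^(1/4)*sqrt(3)*b/3)


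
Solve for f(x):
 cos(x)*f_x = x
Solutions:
 f(x) = C1 + Integral(x/cos(x), x)


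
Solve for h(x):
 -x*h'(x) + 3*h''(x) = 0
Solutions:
 h(x) = C1 + C2*erfi(sqrt(6)*x/6)


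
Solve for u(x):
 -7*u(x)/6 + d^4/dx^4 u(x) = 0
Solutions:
 u(x) = C1*exp(-6^(3/4)*7^(1/4)*x/6) + C2*exp(6^(3/4)*7^(1/4)*x/6) + C3*sin(6^(3/4)*7^(1/4)*x/6) + C4*cos(6^(3/4)*7^(1/4)*x/6)


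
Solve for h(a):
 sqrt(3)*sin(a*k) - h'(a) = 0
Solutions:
 h(a) = C1 - sqrt(3)*cos(a*k)/k


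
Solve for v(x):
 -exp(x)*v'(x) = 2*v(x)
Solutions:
 v(x) = C1*exp(2*exp(-x))


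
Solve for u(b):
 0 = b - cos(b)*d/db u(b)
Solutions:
 u(b) = C1 + Integral(b/cos(b), b)


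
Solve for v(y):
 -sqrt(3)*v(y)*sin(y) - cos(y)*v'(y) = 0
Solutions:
 v(y) = C1*cos(y)^(sqrt(3))


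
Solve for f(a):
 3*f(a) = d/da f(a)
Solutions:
 f(a) = C1*exp(3*a)


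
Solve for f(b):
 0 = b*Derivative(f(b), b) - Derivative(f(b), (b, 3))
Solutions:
 f(b) = C1 + Integral(C2*airyai(b) + C3*airybi(b), b)


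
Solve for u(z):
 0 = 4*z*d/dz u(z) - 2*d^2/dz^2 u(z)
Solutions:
 u(z) = C1 + C2*erfi(z)


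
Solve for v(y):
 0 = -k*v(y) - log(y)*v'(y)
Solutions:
 v(y) = C1*exp(-k*li(y))


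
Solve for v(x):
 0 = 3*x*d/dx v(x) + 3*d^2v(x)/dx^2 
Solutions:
 v(x) = C1 + C2*erf(sqrt(2)*x/2)


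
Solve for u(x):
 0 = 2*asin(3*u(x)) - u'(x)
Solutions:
 Integral(1/asin(3*_y), (_y, u(x))) = C1 + 2*x


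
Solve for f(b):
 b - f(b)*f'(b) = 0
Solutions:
 f(b) = -sqrt(C1 + b^2)
 f(b) = sqrt(C1 + b^2)


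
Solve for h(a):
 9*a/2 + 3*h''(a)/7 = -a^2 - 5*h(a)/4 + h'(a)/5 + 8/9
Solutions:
 h(a) = -4*a^2/5 - 482*a/125 + (C1*sin(2*sqrt(161)*a/15) + C2*cos(2*sqrt(161)*a/15))*exp(7*a/30) + 126536/196875


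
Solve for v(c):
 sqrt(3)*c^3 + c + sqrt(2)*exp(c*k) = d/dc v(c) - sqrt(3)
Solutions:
 v(c) = C1 + sqrt(3)*c^4/4 + c^2/2 + sqrt(3)*c + sqrt(2)*exp(c*k)/k


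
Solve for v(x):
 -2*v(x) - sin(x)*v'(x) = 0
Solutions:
 v(x) = C1*(cos(x) + 1)/(cos(x) - 1)


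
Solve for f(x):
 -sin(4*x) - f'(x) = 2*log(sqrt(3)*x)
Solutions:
 f(x) = C1 - 2*x*log(x) - x*log(3) + 2*x + cos(4*x)/4


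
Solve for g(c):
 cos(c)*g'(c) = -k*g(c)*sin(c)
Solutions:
 g(c) = C1*exp(k*log(cos(c)))


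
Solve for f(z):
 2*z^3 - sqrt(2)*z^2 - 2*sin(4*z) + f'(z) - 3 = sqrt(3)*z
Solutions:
 f(z) = C1 - z^4/2 + sqrt(2)*z^3/3 + sqrt(3)*z^2/2 + 3*z - cos(4*z)/2


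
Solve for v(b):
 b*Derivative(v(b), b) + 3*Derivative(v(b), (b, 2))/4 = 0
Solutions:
 v(b) = C1 + C2*erf(sqrt(6)*b/3)


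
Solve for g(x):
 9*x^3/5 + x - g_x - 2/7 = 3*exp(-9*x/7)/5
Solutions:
 g(x) = C1 + 9*x^4/20 + x^2/2 - 2*x/7 + 7*exp(-9*x/7)/15


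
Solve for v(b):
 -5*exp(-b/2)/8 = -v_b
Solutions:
 v(b) = C1 - 5*exp(-b/2)/4


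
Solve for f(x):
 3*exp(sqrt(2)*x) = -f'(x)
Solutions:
 f(x) = C1 - 3*sqrt(2)*exp(sqrt(2)*x)/2


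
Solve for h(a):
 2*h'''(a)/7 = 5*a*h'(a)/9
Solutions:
 h(a) = C1 + Integral(C2*airyai(420^(1/3)*a/6) + C3*airybi(420^(1/3)*a/6), a)


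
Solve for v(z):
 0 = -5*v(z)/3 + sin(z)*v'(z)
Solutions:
 v(z) = C1*(cos(z) - 1)^(5/6)/(cos(z) + 1)^(5/6)


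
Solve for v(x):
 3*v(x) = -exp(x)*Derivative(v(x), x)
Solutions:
 v(x) = C1*exp(3*exp(-x))


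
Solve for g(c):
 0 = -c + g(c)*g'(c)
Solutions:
 g(c) = -sqrt(C1 + c^2)
 g(c) = sqrt(C1 + c^2)


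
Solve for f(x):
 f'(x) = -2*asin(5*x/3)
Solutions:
 f(x) = C1 - 2*x*asin(5*x/3) - 2*sqrt(9 - 25*x^2)/5


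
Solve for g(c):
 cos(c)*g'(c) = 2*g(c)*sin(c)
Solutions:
 g(c) = C1/cos(c)^2


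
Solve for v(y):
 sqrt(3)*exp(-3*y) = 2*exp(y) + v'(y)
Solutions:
 v(y) = C1 - 2*exp(y) - sqrt(3)*exp(-3*y)/3


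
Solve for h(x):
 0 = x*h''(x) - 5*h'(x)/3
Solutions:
 h(x) = C1 + C2*x^(8/3)


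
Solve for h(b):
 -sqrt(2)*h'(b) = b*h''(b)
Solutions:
 h(b) = C1 + C2*b^(1 - sqrt(2))


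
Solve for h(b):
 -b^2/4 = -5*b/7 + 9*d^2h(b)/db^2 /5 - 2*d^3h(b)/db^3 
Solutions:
 h(b) = C1 + C2*b + C3*exp(9*b/10) - 5*b^4/432 + 25*b^3/1701 + 250*b^2/5103


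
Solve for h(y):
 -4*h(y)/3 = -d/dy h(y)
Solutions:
 h(y) = C1*exp(4*y/3)


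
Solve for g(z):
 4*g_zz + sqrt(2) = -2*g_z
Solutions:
 g(z) = C1 + C2*exp(-z/2) - sqrt(2)*z/2


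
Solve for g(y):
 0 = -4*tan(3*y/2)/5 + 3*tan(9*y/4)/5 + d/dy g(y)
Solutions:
 g(y) = C1 - 8*log(cos(3*y/2))/15 + 4*log(cos(9*y/4))/15


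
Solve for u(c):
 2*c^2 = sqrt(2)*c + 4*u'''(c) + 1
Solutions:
 u(c) = C1 + C2*c + C3*c^2 + c^5/120 - sqrt(2)*c^4/96 - c^3/24


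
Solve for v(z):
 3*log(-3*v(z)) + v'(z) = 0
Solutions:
 Integral(1/(log(-_y) + log(3)), (_y, v(z)))/3 = C1 - z


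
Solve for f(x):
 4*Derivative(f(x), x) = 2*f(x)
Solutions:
 f(x) = C1*exp(x/2)


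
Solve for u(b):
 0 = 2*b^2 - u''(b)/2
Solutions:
 u(b) = C1 + C2*b + b^4/3


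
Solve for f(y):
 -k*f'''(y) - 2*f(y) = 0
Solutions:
 f(y) = C1*exp(2^(1/3)*y*(-1/k)^(1/3)) + C2*exp(2^(1/3)*y*(-1/k)^(1/3)*(-1 + sqrt(3)*I)/2) + C3*exp(-2^(1/3)*y*(-1/k)^(1/3)*(1 + sqrt(3)*I)/2)


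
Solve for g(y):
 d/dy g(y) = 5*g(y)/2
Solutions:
 g(y) = C1*exp(5*y/2)


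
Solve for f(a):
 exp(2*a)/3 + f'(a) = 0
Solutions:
 f(a) = C1 - exp(2*a)/6


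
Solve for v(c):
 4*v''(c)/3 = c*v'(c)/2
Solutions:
 v(c) = C1 + C2*erfi(sqrt(3)*c/4)


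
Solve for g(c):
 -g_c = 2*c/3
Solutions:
 g(c) = C1 - c^2/3


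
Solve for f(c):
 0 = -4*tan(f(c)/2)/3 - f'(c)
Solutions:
 f(c) = -2*asin(C1*exp(-2*c/3)) + 2*pi
 f(c) = 2*asin(C1*exp(-2*c/3))


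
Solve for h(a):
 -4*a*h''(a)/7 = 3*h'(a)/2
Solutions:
 h(a) = C1 + C2/a^(13/8)


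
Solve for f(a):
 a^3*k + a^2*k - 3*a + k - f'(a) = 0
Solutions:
 f(a) = C1 + a^4*k/4 + a^3*k/3 - 3*a^2/2 + a*k


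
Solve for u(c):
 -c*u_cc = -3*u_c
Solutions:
 u(c) = C1 + C2*c^4


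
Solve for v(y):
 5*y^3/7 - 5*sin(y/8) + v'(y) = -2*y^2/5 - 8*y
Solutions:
 v(y) = C1 - 5*y^4/28 - 2*y^3/15 - 4*y^2 - 40*cos(y/8)


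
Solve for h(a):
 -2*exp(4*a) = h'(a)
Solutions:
 h(a) = C1 - exp(4*a)/2


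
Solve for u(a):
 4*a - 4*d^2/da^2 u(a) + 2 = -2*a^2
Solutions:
 u(a) = C1 + C2*a + a^4/24 + a^3/6 + a^2/4


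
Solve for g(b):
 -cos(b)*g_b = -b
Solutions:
 g(b) = C1 + Integral(b/cos(b), b)


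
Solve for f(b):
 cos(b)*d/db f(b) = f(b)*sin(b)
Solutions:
 f(b) = C1/cos(b)


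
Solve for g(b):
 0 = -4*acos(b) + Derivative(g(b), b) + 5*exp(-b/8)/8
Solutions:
 g(b) = C1 + 4*b*acos(b) - 4*sqrt(1 - b^2) + 5*exp(-b/8)


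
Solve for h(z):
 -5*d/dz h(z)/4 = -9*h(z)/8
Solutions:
 h(z) = C1*exp(9*z/10)


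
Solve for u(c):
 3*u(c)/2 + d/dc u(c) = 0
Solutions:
 u(c) = C1*exp(-3*c/2)


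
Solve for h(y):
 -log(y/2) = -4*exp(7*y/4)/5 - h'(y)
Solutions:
 h(y) = C1 + y*log(y) + y*(-1 - log(2)) - 16*exp(7*y/4)/35


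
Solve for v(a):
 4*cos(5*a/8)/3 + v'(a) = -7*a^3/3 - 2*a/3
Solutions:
 v(a) = C1 - 7*a^4/12 - a^2/3 - 32*sin(5*a/8)/15


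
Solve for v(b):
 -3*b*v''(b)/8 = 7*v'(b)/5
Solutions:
 v(b) = C1 + C2/b^(41/15)


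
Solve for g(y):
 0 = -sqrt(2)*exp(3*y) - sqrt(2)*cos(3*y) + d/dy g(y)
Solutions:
 g(y) = C1 + sqrt(2)*exp(3*y)/3 + sqrt(2)*sin(3*y)/3


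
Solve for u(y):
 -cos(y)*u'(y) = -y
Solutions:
 u(y) = C1 + Integral(y/cos(y), y)


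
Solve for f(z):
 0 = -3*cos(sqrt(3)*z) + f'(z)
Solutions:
 f(z) = C1 + sqrt(3)*sin(sqrt(3)*z)


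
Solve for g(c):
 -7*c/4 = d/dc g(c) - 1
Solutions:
 g(c) = C1 - 7*c^2/8 + c


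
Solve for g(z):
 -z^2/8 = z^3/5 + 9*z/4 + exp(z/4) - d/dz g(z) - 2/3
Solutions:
 g(z) = C1 + z^4/20 + z^3/24 + 9*z^2/8 - 2*z/3 + 4*exp(z/4)


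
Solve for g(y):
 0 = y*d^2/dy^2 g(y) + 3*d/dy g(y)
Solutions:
 g(y) = C1 + C2/y^2


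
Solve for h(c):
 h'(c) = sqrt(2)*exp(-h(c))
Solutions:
 h(c) = log(C1 + sqrt(2)*c)


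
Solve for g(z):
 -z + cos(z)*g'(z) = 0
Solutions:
 g(z) = C1 + Integral(z/cos(z), z)


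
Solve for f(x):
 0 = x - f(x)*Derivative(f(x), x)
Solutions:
 f(x) = -sqrt(C1 + x^2)
 f(x) = sqrt(C1 + x^2)


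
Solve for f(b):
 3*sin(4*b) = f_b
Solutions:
 f(b) = C1 - 3*cos(4*b)/4


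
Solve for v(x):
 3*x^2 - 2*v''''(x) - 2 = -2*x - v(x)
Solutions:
 v(x) = C1*exp(-2^(3/4)*x/2) + C2*exp(2^(3/4)*x/2) + C3*sin(2^(3/4)*x/2) + C4*cos(2^(3/4)*x/2) - 3*x^2 - 2*x + 2


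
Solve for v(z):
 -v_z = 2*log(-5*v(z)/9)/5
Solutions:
 5*Integral(1/(log(-_y) - 2*log(3) + log(5)), (_y, v(z)))/2 = C1 - z


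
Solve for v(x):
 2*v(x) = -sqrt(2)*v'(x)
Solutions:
 v(x) = C1*exp(-sqrt(2)*x)


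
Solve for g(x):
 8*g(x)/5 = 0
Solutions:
 g(x) = 0


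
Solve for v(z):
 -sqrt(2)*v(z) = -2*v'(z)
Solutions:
 v(z) = C1*exp(sqrt(2)*z/2)


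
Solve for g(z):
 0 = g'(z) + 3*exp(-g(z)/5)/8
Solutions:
 g(z) = 5*log(C1 - 3*z/40)


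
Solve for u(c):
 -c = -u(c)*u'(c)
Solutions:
 u(c) = -sqrt(C1 + c^2)
 u(c) = sqrt(C1 + c^2)


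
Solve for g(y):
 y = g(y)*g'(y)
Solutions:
 g(y) = -sqrt(C1 + y^2)
 g(y) = sqrt(C1 + y^2)


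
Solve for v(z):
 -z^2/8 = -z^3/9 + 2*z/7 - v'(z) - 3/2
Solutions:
 v(z) = C1 - z^4/36 + z^3/24 + z^2/7 - 3*z/2


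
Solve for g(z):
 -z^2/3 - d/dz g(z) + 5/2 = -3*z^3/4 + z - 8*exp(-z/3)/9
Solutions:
 g(z) = C1 + 3*z^4/16 - z^3/9 - z^2/2 + 5*z/2 - 8*exp(-z/3)/3


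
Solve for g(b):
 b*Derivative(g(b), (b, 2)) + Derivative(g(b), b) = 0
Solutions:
 g(b) = C1 + C2*log(b)


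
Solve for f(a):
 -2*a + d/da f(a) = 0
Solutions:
 f(a) = C1 + a^2


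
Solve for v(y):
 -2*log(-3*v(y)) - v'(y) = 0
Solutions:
 Integral(1/(log(-_y) + log(3)), (_y, v(y)))/2 = C1 - y


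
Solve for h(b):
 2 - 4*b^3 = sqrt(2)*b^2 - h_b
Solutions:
 h(b) = C1 + b^4 + sqrt(2)*b^3/3 - 2*b


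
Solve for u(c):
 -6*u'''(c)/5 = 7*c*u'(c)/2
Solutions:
 u(c) = C1 + Integral(C2*airyai(-630^(1/3)*c/6) + C3*airybi(-630^(1/3)*c/6), c)


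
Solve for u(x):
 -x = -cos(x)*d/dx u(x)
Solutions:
 u(x) = C1 + Integral(x/cos(x), x)


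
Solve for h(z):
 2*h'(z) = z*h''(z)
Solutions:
 h(z) = C1 + C2*z^3


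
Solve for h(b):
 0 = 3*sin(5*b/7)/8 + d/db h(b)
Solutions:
 h(b) = C1 + 21*cos(5*b/7)/40


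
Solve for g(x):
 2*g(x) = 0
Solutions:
 g(x) = 0


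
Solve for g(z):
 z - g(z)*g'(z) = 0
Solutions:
 g(z) = -sqrt(C1 + z^2)
 g(z) = sqrt(C1 + z^2)


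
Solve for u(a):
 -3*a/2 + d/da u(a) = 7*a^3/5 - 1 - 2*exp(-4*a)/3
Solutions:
 u(a) = C1 + 7*a^4/20 + 3*a^2/4 - a + exp(-4*a)/6


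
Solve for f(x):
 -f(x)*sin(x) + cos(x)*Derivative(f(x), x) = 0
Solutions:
 f(x) = C1/cos(x)


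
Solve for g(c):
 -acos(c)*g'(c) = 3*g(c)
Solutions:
 g(c) = C1*exp(-3*Integral(1/acos(c), c))


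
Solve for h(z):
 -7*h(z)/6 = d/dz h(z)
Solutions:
 h(z) = C1*exp(-7*z/6)


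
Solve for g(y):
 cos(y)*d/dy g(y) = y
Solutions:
 g(y) = C1 + Integral(y/cos(y), y)


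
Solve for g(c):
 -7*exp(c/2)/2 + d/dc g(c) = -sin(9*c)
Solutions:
 g(c) = C1 + 7*exp(c/2) + cos(9*c)/9


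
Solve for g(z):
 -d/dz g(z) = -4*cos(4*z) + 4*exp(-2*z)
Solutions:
 g(z) = C1 + sin(4*z) + 2*exp(-2*z)


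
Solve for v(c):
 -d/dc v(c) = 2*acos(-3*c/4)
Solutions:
 v(c) = C1 - 2*c*acos(-3*c/4) - 2*sqrt(16 - 9*c^2)/3


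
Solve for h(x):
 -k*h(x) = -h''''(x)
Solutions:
 h(x) = C1*exp(-k^(1/4)*x) + C2*exp(k^(1/4)*x) + C3*exp(-I*k^(1/4)*x) + C4*exp(I*k^(1/4)*x)


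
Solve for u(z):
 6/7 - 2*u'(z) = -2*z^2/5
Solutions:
 u(z) = C1 + z^3/15 + 3*z/7


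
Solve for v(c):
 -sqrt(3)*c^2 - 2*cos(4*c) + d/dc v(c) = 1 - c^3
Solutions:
 v(c) = C1 - c^4/4 + sqrt(3)*c^3/3 + c + sin(4*c)/2


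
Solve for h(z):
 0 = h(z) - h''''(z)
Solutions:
 h(z) = C1*exp(-z) + C2*exp(z) + C3*sin(z) + C4*cos(z)


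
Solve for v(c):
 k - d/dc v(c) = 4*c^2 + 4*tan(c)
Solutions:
 v(c) = C1 - 4*c^3/3 + c*k + 4*log(cos(c))


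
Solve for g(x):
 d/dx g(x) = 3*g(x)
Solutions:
 g(x) = C1*exp(3*x)


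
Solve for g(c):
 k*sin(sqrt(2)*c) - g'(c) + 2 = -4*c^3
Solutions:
 g(c) = C1 + c^4 + 2*c - sqrt(2)*k*cos(sqrt(2)*c)/2


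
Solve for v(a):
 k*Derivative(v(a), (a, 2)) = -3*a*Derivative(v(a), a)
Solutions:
 v(a) = C1 + C2*sqrt(k)*erf(sqrt(6)*a*sqrt(1/k)/2)


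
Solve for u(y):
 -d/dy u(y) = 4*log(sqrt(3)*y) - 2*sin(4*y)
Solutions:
 u(y) = C1 - 4*y*log(y) - 2*y*log(3) + 4*y - cos(4*y)/2


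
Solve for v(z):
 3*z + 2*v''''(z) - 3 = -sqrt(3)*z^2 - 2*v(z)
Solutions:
 v(z) = -sqrt(3)*z^2/2 - 3*z/2 + (C1*sin(sqrt(2)*z/2) + C2*cos(sqrt(2)*z/2))*exp(-sqrt(2)*z/2) + (C3*sin(sqrt(2)*z/2) + C4*cos(sqrt(2)*z/2))*exp(sqrt(2)*z/2) + 3/2


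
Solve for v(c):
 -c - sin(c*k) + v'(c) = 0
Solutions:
 v(c) = C1 + c^2/2 - cos(c*k)/k


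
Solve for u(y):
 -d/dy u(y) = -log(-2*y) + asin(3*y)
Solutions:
 u(y) = C1 + y*log(-y) - y*asin(3*y) - y + y*log(2) - sqrt(1 - 9*y^2)/3


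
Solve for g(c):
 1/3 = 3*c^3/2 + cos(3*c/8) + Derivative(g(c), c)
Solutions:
 g(c) = C1 - 3*c^4/8 + c/3 - 8*sin(3*c/8)/3


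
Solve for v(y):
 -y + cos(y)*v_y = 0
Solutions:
 v(y) = C1 + Integral(y/cos(y), y)


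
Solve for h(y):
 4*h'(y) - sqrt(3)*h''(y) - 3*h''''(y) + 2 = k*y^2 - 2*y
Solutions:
 h(y) = C1 + C2*exp(y*(-(18 + sqrt(3)*sqrt(sqrt(3) + 108))^(1/3) + sqrt(3)/(18 + sqrt(3)*sqrt(sqrt(3) + 108))^(1/3))/6)*sin(y*(3/(18 + sqrt(3)*sqrt(sqrt(3) + 108))^(1/3) + sqrt(3)*(18 + sqrt(3)*sqrt(sqrt(3) + 108))^(1/3))/6) + C3*exp(y*(-(18 + sqrt(3)*sqrt(sqrt(3) + 108))^(1/3) + sqrt(3)/(18 + sqrt(3)*sqrt(sqrt(3) + 108))^(1/3))/6)*cos(y*(3/(18 + sqrt(3)*sqrt(sqrt(3) + 108))^(1/3) + sqrt(3)*(18 + sqrt(3)*sqrt(sqrt(3) + 108))^(1/3))/6) + C4*exp(-y*(-(18 + sqrt(3)*sqrt(sqrt(3) + 108))^(1/3) + sqrt(3)/(18 + sqrt(3)*sqrt(sqrt(3) + 108))^(1/3))/3) + k*y^3/12 + sqrt(3)*k*y^2/16 + 3*k*y/32 - y^2/4 - y/2 - sqrt(3)*y/8


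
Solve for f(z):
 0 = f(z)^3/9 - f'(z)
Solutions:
 f(z) = -3*sqrt(2)*sqrt(-1/(C1 + z))/2
 f(z) = 3*sqrt(2)*sqrt(-1/(C1 + z))/2


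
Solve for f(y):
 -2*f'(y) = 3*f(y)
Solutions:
 f(y) = C1*exp(-3*y/2)


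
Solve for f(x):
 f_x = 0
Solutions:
 f(x) = C1


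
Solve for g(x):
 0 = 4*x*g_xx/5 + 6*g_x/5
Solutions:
 g(x) = C1 + C2/sqrt(x)


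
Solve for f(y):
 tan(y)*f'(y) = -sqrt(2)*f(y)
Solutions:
 f(y) = C1/sin(y)^(sqrt(2))


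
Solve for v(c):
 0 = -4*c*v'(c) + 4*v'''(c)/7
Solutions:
 v(c) = C1 + Integral(C2*airyai(7^(1/3)*c) + C3*airybi(7^(1/3)*c), c)


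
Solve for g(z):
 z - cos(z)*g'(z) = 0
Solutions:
 g(z) = C1 + Integral(z/cos(z), z)


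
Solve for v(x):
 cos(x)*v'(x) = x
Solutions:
 v(x) = C1 + Integral(x/cos(x), x)


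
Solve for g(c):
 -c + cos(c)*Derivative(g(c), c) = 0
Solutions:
 g(c) = C1 + Integral(c/cos(c), c)


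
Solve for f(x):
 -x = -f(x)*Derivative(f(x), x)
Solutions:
 f(x) = -sqrt(C1 + x^2)
 f(x) = sqrt(C1 + x^2)


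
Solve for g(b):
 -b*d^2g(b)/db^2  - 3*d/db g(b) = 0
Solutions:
 g(b) = C1 + C2/b^2


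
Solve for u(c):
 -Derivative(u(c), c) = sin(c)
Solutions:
 u(c) = C1 + cos(c)


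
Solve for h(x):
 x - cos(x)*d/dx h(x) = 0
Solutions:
 h(x) = C1 + Integral(x/cos(x), x)


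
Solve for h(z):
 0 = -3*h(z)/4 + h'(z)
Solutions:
 h(z) = C1*exp(3*z/4)


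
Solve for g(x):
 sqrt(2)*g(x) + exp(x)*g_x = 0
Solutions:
 g(x) = C1*exp(sqrt(2)*exp(-x))


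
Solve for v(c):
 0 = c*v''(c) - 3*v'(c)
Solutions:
 v(c) = C1 + C2*c^4


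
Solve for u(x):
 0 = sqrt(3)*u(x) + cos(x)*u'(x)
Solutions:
 u(x) = C1*(sin(x) - 1)^(sqrt(3)/2)/(sin(x) + 1)^(sqrt(3)/2)


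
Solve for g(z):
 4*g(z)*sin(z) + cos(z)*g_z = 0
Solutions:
 g(z) = C1*cos(z)^4


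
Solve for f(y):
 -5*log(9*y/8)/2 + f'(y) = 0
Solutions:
 f(y) = C1 + 5*y*log(y)/2 - 15*y*log(2)/2 - 5*y/2 + 5*y*log(3)


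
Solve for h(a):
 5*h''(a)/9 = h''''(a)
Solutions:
 h(a) = C1 + C2*a + C3*exp(-sqrt(5)*a/3) + C4*exp(sqrt(5)*a/3)


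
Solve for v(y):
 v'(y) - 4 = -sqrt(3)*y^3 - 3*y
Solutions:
 v(y) = C1 - sqrt(3)*y^4/4 - 3*y^2/2 + 4*y


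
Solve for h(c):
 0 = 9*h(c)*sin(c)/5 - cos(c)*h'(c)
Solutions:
 h(c) = C1/cos(c)^(9/5)


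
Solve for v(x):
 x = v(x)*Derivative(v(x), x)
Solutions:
 v(x) = -sqrt(C1 + x^2)
 v(x) = sqrt(C1 + x^2)


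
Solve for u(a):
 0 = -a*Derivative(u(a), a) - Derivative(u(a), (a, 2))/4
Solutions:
 u(a) = C1 + C2*erf(sqrt(2)*a)


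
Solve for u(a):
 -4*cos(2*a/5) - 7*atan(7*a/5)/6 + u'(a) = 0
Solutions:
 u(a) = C1 + 7*a*atan(7*a/5)/6 - 5*log(49*a^2 + 25)/12 + 10*sin(2*a/5)


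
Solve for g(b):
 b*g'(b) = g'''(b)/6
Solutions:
 g(b) = C1 + Integral(C2*airyai(6^(1/3)*b) + C3*airybi(6^(1/3)*b), b)


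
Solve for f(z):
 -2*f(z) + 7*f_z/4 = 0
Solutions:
 f(z) = C1*exp(8*z/7)


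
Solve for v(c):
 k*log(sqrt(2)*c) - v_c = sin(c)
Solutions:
 v(c) = C1 + c*k*(log(c) - 1) + c*k*log(2)/2 + cos(c)


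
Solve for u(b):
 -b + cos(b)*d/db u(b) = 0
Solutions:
 u(b) = C1 + Integral(b/cos(b), b)


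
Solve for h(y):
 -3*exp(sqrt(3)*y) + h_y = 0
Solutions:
 h(y) = C1 + sqrt(3)*exp(sqrt(3)*y)


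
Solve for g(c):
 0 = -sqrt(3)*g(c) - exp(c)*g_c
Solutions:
 g(c) = C1*exp(sqrt(3)*exp(-c))


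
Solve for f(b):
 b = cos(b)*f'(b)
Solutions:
 f(b) = C1 + Integral(b/cos(b), b)


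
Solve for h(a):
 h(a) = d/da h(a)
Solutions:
 h(a) = C1*exp(a)


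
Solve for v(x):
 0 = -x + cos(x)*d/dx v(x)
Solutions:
 v(x) = C1 + Integral(x/cos(x), x)


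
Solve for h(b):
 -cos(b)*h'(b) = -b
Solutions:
 h(b) = C1 + Integral(b/cos(b), b)


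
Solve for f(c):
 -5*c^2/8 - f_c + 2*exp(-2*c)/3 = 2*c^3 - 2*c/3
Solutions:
 f(c) = C1 - c^4/2 - 5*c^3/24 + c^2/3 - exp(-2*c)/3


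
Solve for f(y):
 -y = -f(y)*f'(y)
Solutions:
 f(y) = -sqrt(C1 + y^2)
 f(y) = sqrt(C1 + y^2)


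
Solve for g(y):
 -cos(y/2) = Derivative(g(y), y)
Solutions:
 g(y) = C1 - 2*sin(y/2)


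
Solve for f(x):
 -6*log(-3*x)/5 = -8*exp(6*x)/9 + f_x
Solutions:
 f(x) = C1 - 6*x*log(-x)/5 + 6*x*(1 - log(3))/5 + 4*exp(6*x)/27


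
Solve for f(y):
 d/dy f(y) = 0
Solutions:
 f(y) = C1


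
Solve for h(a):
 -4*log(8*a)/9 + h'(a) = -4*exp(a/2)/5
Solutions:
 h(a) = C1 + 4*a*log(a)/9 + 4*a*(-1 + 3*log(2))/9 - 8*exp(a/2)/5


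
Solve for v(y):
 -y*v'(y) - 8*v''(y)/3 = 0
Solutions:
 v(y) = C1 + C2*erf(sqrt(3)*y/4)


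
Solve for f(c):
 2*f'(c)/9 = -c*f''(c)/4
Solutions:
 f(c) = C1 + C2*c^(1/9)


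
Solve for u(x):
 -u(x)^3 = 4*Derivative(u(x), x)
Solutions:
 u(x) = -sqrt(2)*sqrt(-1/(C1 - x))
 u(x) = sqrt(2)*sqrt(-1/(C1 - x))


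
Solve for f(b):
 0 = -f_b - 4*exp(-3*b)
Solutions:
 f(b) = C1 + 4*exp(-3*b)/3


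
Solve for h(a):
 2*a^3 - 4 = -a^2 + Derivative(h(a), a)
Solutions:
 h(a) = C1 + a^4/2 + a^3/3 - 4*a


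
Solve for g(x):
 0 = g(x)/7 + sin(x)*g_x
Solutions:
 g(x) = C1*(cos(x) + 1)^(1/14)/(cos(x) - 1)^(1/14)


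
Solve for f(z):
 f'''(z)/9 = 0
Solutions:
 f(z) = C1 + C2*z + C3*z^2


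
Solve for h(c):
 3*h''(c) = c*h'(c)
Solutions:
 h(c) = C1 + C2*erfi(sqrt(6)*c/6)


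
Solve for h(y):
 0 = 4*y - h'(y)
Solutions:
 h(y) = C1 + 2*y^2
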